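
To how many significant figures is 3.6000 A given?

5

3.6000: trailing zeros after a decimal point are significant.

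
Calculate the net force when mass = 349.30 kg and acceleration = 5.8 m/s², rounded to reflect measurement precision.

2.0 × 10^3 N

net force = 349.30 kg × 5.8 m/s² = 2025.94 N.
349.30 has 5 significant figures; 5.8 has 2.
Division/multiplication keeps the fewest: 2 significant figures.
Rounded: 2.0 × 10^3 N.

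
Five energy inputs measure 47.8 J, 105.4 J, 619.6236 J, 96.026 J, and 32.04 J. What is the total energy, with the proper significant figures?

900.9 J

47.8 J + 105.4 J + 619.6236 J + 96.026 J + 32.04 J = 900.8896 J.
Addition/subtraction keeps the fewest decimal places: 47.8 → 1 decimal place, 105.4 → 1 decimal place, 619.6236 → 4 decimal places, 96.026 → 3 decimal places, 32.04 → 2 decimal places; limit is 1.
Rounded to 1 decimal place: 900.9 J.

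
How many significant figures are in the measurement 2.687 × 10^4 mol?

4

2.687 × 10^4: in scientific notation every digit of the coefficient is significant.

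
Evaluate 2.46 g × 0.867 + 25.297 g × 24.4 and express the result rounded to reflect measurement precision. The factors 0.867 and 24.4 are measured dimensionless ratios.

2.46 × 0.867 = 2.13282 → 2.13 g (3 s.f., last digit at the 10^-2 place).
25.297 × 24.4 = 617.2468 → 617 g (3 s.f., last digit at the 10^0 place).
Sum: 619.37962 g; keep the coarser place, 10^0.
Result: 619 g.

619 g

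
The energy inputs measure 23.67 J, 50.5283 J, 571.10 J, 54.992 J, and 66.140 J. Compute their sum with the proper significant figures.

766.43 J

23.67 J + 50.5283 J + 571.10 J + 54.992 J + 66.140 J = 766.4303 J.
Addition/subtraction keeps the fewest decimal places: 23.67 → 2 decimal places, 50.5283 → 4 decimal places, 571.10 → 2 decimal places, 54.992 → 3 decimal places, 66.140 → 3 decimal places; limit is 2.
Rounded to 2 decimal places: 766.43 J.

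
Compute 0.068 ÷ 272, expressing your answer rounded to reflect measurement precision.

0.068 ÷ 272 = 0.00025
Multiplication/division keeps the fewest significant figures: 0.068 → 2 s.f., 272 → 3 s.f.; limit is 2.
Rounded to 2 significant figures: 2.5 × 10^-4.

2.5 × 10^-4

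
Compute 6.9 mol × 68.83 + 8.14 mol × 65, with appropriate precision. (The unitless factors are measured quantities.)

1.00 × 10³ mol

6.9 × 68.83 = 474.927 → 4.7 × 10² mol (2 s.f., last digit at the 10^1 place).
8.14 × 65 = 529.1 → 5.3 × 10² mol (2 s.f., last digit at the 10^1 place).
Sum: 1004.027 mol; keep the coarser place, 10^1.
Result: 1.00 × 10³ mol.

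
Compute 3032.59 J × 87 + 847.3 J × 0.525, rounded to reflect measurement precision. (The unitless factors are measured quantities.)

2.6 × 10⁵ J

3032.59 × 87 = 263835.33 → 2.6 × 10⁵ J (2 s.f., last digit at the 10^4 place).
847.3 × 0.525 = 444.8325 → 445 J (3 s.f., last digit at the 10^0 place).
Sum: 264280.1625 J; keep the coarser place, 10^4.
Result: 2.6 × 10⁵ J.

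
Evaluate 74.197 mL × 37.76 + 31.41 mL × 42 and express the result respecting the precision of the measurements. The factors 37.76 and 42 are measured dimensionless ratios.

4.1 × 10^3 mL

74.197 × 37.76 = 2801.67872 → 2802 mL (4 s.f., last digit at the 10^0 place).
31.41 × 42 = 1319.22 → 1.3 × 10^3 mL (2 s.f., last digit at the 10^2 place).
Sum: 4120.89872 mL; keep the coarser place, 10^2.
Result: 4.1 × 10^3 mL.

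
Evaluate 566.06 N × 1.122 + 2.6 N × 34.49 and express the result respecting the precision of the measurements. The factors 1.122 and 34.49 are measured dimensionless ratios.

566.06 × 1.122 = 635.11932 → 635.1 N (4 s.f., last digit at the 10^-1 place).
2.6 × 34.49 = 89.674 → 90. N (2 s.f., last digit at the 10^0 place).
Sum: 724.79332 N; keep the coarser place, 10^0.
Result: 725 N.

725 N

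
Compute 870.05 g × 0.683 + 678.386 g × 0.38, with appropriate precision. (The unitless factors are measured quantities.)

870.05 × 0.683 = 594.24415 → 594 g (3 s.f., last digit at the 10^0 place).
678.386 × 0.38 = 257.78668 → 2.6 × 10² g (2 s.f., last digit at the 10^1 place).
Sum: 852.03083 g; keep the coarser place, 10^1.
Result: 8.5 × 10² g.

8.5 × 10² g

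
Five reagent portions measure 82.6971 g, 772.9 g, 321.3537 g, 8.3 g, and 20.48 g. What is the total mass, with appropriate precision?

82.6971 g + 772.9 g + 321.3537 g + 8.3 g + 20.48 g = 1205.7308 g.
Addition/subtraction keeps the fewest decimal places: 82.6971 → 4 decimal places, 772.9 → 1 decimal place, 321.3537 → 4 decimal places, 8.3 → 1 decimal place, 20.48 → 2 decimal places; limit is 1.
Rounded to 1 decimal place: 1205.7 g.

1205.7 g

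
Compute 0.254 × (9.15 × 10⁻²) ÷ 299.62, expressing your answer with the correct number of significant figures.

7.76 × 10⁻⁵

0.254 × (9.15 × 10⁻²) ÷ 299.62 = 0.0000775682531206…
Multiplication/division keeps the fewest significant figures: 0.254 → 3 s.f., 9.15 × 10⁻² → 3 s.f., 299.62 → 5 s.f.; limit is 3.
Rounded to 3 significant figures: 7.76 × 10⁻⁵.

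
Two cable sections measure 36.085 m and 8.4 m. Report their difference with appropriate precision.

27.7 m

36.085 m − 8.4 m = 27.685 m.
Addition/subtraction keeps the fewest decimal places: 36.085 → 3 decimal places, 8.4 → 1 decimal place; limit is 1.
Rounded to 1 decimal place: 27.7 m.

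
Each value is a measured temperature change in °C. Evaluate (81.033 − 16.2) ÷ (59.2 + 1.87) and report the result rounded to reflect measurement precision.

1.06

81.033 − 16.2 = 64.833, limited to 1 d.p. → 3 s.f.; 59.2 + 1.87 = 61.07, limited to 1 d.p. → 3 s.f.
Carrying full precision, 64.833 ÷ 61.07 = 1.06161781562…; keep min(3, 3) = 3 s.f.
Rounded to 3 significant figures: 1.06.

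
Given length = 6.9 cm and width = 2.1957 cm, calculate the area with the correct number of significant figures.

area = 6.9 cm × 2.1957 cm = 15.15033 cm².
6.9 has 2 significant figures; 2.1957 has 5.
Division/multiplication keeps the fewest: 2 significant figures.
Rounded: 15 cm².

15 cm²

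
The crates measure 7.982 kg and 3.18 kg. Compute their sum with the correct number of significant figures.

7.982 kg + 3.18 kg = 11.162 kg.
Addition/subtraction keeps the fewest decimal places: 7.982 → 3 decimal places, 3.18 → 2 decimal places; limit is 2.
Rounded to 2 decimal places: 11.16 kg.

11.16 kg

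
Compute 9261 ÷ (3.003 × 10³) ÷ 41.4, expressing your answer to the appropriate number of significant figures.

0.0745

9261 ÷ (3.003 × 10³) ÷ 41.4 = 0.0744907266646…
Multiplication/division keeps the fewest significant figures: 9261 → 4 s.f., 3.003 × 10³ → 4 s.f., 41.4 → 3 s.f.; limit is 3.
Rounded to 3 significant figures: 0.0745.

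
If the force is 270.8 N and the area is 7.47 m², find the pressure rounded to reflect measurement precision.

pressure = 270.8 N ÷ 7.47 m² = 36.2516733601… Pa.
270.8 has 4 significant figures; 7.47 has 3.
Division/multiplication keeps the fewest: 3 significant figures.
Rounded: 36.3 Pa.

36.3 Pa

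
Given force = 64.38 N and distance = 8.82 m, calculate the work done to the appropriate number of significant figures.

work done = 64.38 N × 8.82 m = 567.8316 J.
64.38 has 4 significant figures; 8.82 has 3.
Division/multiplication keeps the fewest: 3 significant figures.
Rounded: 568 J.

568 J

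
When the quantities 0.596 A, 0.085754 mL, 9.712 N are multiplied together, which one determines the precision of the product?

0.596 A → 3 s.f.; 0.085754 mL → 5 s.f.; 9.712 N → 4 s.f.
The fewest is 3 significant figures, from 0.596 A.

0.596 A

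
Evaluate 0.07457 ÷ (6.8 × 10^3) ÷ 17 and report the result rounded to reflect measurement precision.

6.5 × 10^-7

0.07457 ÷ (6.8 × 10^3) ÷ 17 = 6.45069204152 × 10^-7…
Multiplication/division keeps the fewest significant figures: 0.07457 → 4 s.f., 6.8 × 10^3 → 2 s.f., 17 → 2 s.f.; limit is 2.
Rounded to 2 significant figures: 6.5 × 10^-7.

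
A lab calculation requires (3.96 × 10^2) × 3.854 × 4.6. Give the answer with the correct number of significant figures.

(3.96 × 10^2) × 3.854 × 4.6 = 7020.4464
Multiplication/division keeps the fewest significant figures: 3.96 × 10^2 → 3 s.f., 3.854 → 4 s.f., 4.6 → 2 s.f.; limit is 2.
Rounded to 2 significant figures: 7.0 × 10^3.

7.0 × 10^3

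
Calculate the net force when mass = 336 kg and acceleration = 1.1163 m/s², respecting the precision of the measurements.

3.75 × 10^2 N

net force = 336 kg × 1.1163 m/s² = 375.0768 N.
336 has 3 significant figures; 1.1163 has 5.
Division/multiplication keeps the fewest: 3 significant figures.
Rounded: 3.75 × 10^2 N.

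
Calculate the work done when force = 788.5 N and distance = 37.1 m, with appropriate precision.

2.93 × 10^4 J

work done = 788.5 N × 37.1 m = 29253.35 J.
788.5 has 4 significant figures; 37.1 has 3.
Division/multiplication keeps the fewest: 3 significant figures.
Rounded: 2.93 × 10^4 J.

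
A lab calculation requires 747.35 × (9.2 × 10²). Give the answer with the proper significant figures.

747.35 × (9.2 × 10²) = 687562
Multiplication/division keeps the fewest significant figures: 747.35 → 5 s.f., 9.2 × 10² → 2 s.f.; limit is 2.
Rounded to 2 significant figures: 6.9 × 10⁵.

6.9 × 10⁵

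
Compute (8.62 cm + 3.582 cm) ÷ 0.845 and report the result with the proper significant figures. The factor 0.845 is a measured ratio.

8.62 cm + 3.582 cm = 12.202 cm; the sum is limited to 2 decimal places (4 s.f.).
Carrying full precision, 12.202 ÷ 0.845 = 14.4402366864… cm; 0.845 has 3 s.f., so the result keeps min(4, 3) = 3 s.f.
Rounded to 3 significant figures: 14.4 cm.

14.4 cm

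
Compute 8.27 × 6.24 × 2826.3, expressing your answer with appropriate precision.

1.46 × 10⁵

8.27 × 6.24 × 2826.3 = 145850.64624
Multiplication/division keeps the fewest significant figures: 8.27 → 3 s.f., 6.24 → 3 s.f., 2826.3 → 5 s.f.; limit is 3.
Rounded to 3 significant figures: 1.46 × 10⁵.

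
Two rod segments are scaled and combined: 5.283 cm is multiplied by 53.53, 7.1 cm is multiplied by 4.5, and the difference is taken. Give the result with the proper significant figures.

251 cm

5.283 × 53.53 = 282.79899 → 282.8 cm (4 s.f., last digit at the 10^-1 place).
7.1 × 4.5 = 31.95 → 32 cm (2 s.f., last digit at the 10^0 place).
Difference: 250.84899 cm; keep the coarser place, 10^0.
Result: 251 cm.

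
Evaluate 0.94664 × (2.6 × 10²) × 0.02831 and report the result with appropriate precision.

7.0

0.94664 × (2.6 × 10²) × 0.02831 = 6.967838384
Multiplication/division keeps the fewest significant figures: 0.94664 → 5 s.f., 2.6 × 10² → 2 s.f., 0.02831 → 4 s.f.; limit is 2.
Rounded to 2 significant figures: 7.0.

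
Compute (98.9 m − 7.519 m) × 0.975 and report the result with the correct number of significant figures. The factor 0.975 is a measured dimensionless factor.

89.1 m

98.9 m − 7.519 m = 91.381 m; the difference is limited to 1 decimal place (3 s.f.).
Carrying full precision, 91.381 × 0.975 = 89.096475 m; 0.975 has 3 s.f., so the result keeps min(3, 3) = 3 s.f.
Rounded to 3 significant figures: 89.1 m.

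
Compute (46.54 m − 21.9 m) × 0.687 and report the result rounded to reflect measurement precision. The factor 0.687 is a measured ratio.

16.9 m

46.54 m − 21.9 m = 24.64 m; the difference is limited to 1 decimal place (3 s.f.).
Carrying full precision, 24.64 × 0.687 = 16.92768 m; 0.687 has 3 s.f., so the result keeps min(3, 3) = 3 s.f.
Rounded to 3 significant figures: 16.9 m.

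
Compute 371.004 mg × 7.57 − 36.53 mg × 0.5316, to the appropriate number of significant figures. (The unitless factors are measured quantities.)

371.004 × 7.57 = 2808.50028 → 2.81 × 10³ mg (3 s.f., last digit at the 10^1 place).
36.53 × 0.5316 = 19.419348 → 19.42 mg (4 s.f., last digit at the 10^-2 place).
Difference: 2789.080932 mg; keep the coarser place, 10^1.
Result: 2.79 × 10³ mg.

2.79 × 10³ mg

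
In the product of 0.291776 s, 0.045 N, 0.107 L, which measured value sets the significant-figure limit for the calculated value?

0.291776 s → 6 s.f.; 0.045 N → 2 s.f.; 0.107 L → 3 s.f.
The fewest is 2 significant figures, from 0.045 N.

0.045 N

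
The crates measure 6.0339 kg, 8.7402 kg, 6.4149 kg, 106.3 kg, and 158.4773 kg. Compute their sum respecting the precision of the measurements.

6.0339 kg + 8.7402 kg + 6.4149 kg + 106.3 kg + 158.4773 kg = 285.9663 kg.
Addition/subtraction keeps the fewest decimal places: 6.0339 → 4 decimal places, 8.7402 → 4 decimal places, 6.4149 → 4 decimal places, 106.3 → 1 decimal place, 158.4773 → 4 decimal places; limit is 1.
Rounded to 1 decimal place: 286.0 kg.

286.0 kg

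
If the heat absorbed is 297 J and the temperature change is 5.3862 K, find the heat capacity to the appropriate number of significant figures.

55.1 J/K

heat capacity = 297 J ÷ 5.3862 K = 55.1409156734… J/K.
297 has 3 significant figures; 5.3862 has 5.
Division/multiplication keeps the fewest: 3 significant figures.
Rounded: 55.1 J/K.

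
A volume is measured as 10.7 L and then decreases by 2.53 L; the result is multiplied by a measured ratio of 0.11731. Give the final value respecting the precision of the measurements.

10.7 L − 2.53 L = 8.17 L; the difference is limited to 1 decimal place (2 s.f.).
Carrying full precision, 8.17 × 0.11731 = 0.9584227 L; 0.11731 has 5 s.f., so the result keeps min(2, 5) = 2 s.f.
Rounded to 2 significant figures: 0.96 L.

0.96 L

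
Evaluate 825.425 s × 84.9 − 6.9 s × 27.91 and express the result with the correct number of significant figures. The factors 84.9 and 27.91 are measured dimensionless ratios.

6.99 × 10^4 s

825.425 × 84.9 = 70078.5825 → 7.01 × 10^4 s (3 s.f., last digit at the 10^2 place).
6.9 × 27.91 = 192.579 → 1.9 × 10^2 s (2 s.f., last digit at the 10^1 place).
Difference: 69886.0035 s; keep the coarser place, 10^2.
Result: 6.99 × 10^4 s.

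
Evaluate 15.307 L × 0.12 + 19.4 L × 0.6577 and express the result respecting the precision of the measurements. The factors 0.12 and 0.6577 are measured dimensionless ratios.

15.307 × 0.12 = 1.83684 → 1.8 L (2 s.f., last digit at the 10^-1 place).
19.4 × 0.6577 = 12.75938 → 12.8 L (3 s.f., last digit at the 10^-1 place).
Sum: 14.59622 L; keep the coarser place, 10^-1.
Result: 14.6 L.

14.6 L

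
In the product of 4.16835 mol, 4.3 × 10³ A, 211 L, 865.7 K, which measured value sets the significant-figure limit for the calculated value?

4.3 × 10³ A

4.16835 mol → 6 s.f.; 4.3 × 10³ A → 2 s.f.; 211 L → 3 s.f.; 865.7 K → 4 s.f.
The fewest is 2 significant figures, from 4.3 × 10³ A.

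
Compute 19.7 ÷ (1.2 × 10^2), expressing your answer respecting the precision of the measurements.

0.16

19.7 ÷ (1.2 × 10^2) = 0.164166666667…
Multiplication/division keeps the fewest significant figures: 19.7 → 3 s.f., 1.2 × 10^2 → 2 s.f.; limit is 2.
Rounded to 2 significant figures: 0.16.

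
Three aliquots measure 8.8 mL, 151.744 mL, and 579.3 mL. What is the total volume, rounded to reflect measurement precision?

739.8 mL

8.8 mL + 151.744 mL + 579.3 mL = 739.844 mL.
Addition/subtraction keeps the fewest decimal places: 8.8 → 1 decimal place, 151.744 → 3 decimal places, 579.3 → 1 decimal place; limit is 1.
Rounded to 1 decimal place: 739.8 mL.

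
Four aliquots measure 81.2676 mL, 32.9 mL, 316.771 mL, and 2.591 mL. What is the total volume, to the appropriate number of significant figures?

433.5 mL

81.2676 mL + 32.9 mL + 316.771 mL + 2.591 mL = 433.5296 mL.
Addition/subtraction keeps the fewest decimal places: 81.2676 → 4 decimal places, 32.9 → 1 decimal place, 316.771 → 3 decimal places, 2.591 → 3 decimal places; limit is 1.
Rounded to 1 decimal place: 433.5 mL.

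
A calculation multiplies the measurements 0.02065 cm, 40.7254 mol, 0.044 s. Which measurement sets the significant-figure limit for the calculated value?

0.044 s

0.02065 cm → 4 s.f.; 40.7254 mol → 6 s.f.; 0.044 s → 2 s.f.
The fewest is 2 significant figures, from 0.044 s.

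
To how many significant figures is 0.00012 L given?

0.00012: leading zeros are not significant.

2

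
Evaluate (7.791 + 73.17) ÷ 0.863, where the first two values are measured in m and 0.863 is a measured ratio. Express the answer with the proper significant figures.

93.8 m

7.791 m + 73.17 m = 80.961 m; the sum is limited to 2 decimal places (4 s.f.).
Carrying full precision, 80.961 ÷ 0.863 = 93.8134414832… m; 0.863 has 3 s.f., so the result keeps min(4, 3) = 3 s.f.
Rounded to 3 significant figures: 93.8 m.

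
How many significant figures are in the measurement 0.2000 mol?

4

0.2000: leading zeros are not significant; trailing zeros after a decimal point are significant.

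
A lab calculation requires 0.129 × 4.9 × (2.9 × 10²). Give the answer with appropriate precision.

1.8 × 10²

0.129 × 4.9 × (2.9 × 10²) = 183.309
Multiplication/division keeps the fewest significant figures: 0.129 → 3 s.f., 4.9 → 2 s.f., 2.9 × 10² → 2 s.f.; limit is 2.
Rounded to 2 significant figures: 1.8 × 10².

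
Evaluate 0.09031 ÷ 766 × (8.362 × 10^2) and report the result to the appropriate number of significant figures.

0.0986

0.09031 ÷ 766 × (8.362 × 10^2) = 0.0985864516971…
Multiplication/division keeps the fewest significant figures: 0.09031 → 4 s.f., 766 → 3 s.f., 8.362 × 10^2 → 4 s.f.; limit is 3.
Rounded to 3 significant figures: 0.0986.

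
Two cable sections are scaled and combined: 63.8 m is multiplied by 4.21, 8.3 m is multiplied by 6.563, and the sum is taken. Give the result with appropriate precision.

63.8 × 4.21 = 268.598 → 269 m (3 s.f., last digit at the 10^0 place).
8.3 × 6.563 = 54.4729 → 54 m (2 s.f., last digit at the 10^0 place).
Sum: 323.0709 m; keep the coarser place, 10^0.
Result: 323 m.

323 m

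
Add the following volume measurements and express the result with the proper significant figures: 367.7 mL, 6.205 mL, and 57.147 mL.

431.1 mL

367.7 mL + 6.205 mL + 57.147 mL = 431.052 mL.
Addition/subtraction keeps the fewest decimal places: 367.7 → 1 decimal place, 6.205 → 3 decimal places, 57.147 → 3 decimal places; limit is 1.
Rounded to 1 decimal place: 431.1 mL.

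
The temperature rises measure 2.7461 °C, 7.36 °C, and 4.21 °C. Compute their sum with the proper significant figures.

2.7461 °C + 7.36 °C + 4.21 °C = 14.3161 °C.
Addition/subtraction keeps the fewest decimal places: 2.7461 → 4 decimal places, 7.36 → 2 decimal places, 4.21 → 2 decimal places; limit is 2.
Rounded to 2 decimal places: 14.32 °C.

14.32 °C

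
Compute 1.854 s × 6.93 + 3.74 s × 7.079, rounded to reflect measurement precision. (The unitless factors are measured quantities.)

1.854 × 6.93 = 12.84822 → 12.8 s (3 s.f., last digit at the 10^-1 place).
3.74 × 7.079 = 26.47546 → 26.5 s (3 s.f., last digit at the 10^-1 place).
Sum: 39.32368 s; keep the coarser place, 10^-1.
Result: 39.3 s.

39.3 s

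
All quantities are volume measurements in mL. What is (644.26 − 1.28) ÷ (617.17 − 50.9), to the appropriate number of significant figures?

644.26 − 1.28 = 642.98, limited to 2 d.p. → 5 s.f.; 617.17 − 50.9 = 566.27, limited to 1 d.p. → 4 s.f.
Carrying full precision, 642.98 ÷ 566.27 = 1.13546541403…; keep min(5, 4) = 4 s.f.
Rounded to 4 significant figures: 1.135.

1.135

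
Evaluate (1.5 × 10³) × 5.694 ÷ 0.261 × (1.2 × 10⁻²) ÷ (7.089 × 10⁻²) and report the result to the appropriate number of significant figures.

5.5 × 10³

(1.5 × 10³) × 5.694 ÷ 0.261 × (1.2 × 10⁻²) ÷ (7.089 × 10⁻²) = 5539.42241744…
Multiplication/division keeps the fewest significant figures: 1.5 × 10³ → 2 s.f., 5.694 → 4 s.f., 0.261 → 3 s.f., 1.2 × 10⁻² → 2 s.f., 7.089 × 10⁻² → 4 s.f.; limit is 2.
Rounded to 2 significant figures: 5.5 × 10³.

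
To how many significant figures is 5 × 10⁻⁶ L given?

5 × 10⁻⁶: in scientific notation every digit of the coefficient is significant.

1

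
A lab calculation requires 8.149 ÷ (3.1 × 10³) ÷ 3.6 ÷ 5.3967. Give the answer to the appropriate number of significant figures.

8.149 ÷ (3.1 × 10³) ÷ 3.6 ÷ 5.3967 = 0.000135304377234…
Multiplication/division keeps the fewest significant figures: 8.149 → 4 s.f., 3.1 × 10³ → 2 s.f., 3.6 → 2 s.f., 5.3967 → 5 s.f.; limit is 2.
Rounded to 2 significant figures: 1.4 × 10⁻⁴.

1.4 × 10⁻⁴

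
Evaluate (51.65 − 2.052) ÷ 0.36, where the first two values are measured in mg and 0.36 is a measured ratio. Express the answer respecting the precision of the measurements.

51.65 mg − 2.052 mg = 49.598 mg; the difference is limited to 2 decimal places (4 s.f.).
Carrying full precision, 49.598 ÷ 0.36 = 137.772222222… mg; 0.36 has 2 s.f., so the result keeps min(4, 2) = 2 s.f.
Rounded to 2 significant figures: 1.4 × 10² mg.

1.4 × 10² mg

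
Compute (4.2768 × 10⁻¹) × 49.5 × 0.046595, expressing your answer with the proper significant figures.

0.986

(4.2768 × 10⁻¹) × 49.5 × 0.046595 = 0.9864236052
Multiplication/division keeps the fewest significant figures: 4.2768 × 10⁻¹ → 5 s.f., 49.5 → 3 s.f., 0.046595 → 5 s.f.; limit is 3.
Rounded to 3 significant figures: 0.986.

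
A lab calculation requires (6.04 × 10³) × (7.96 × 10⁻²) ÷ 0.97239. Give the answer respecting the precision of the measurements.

(6.04 × 10³) × (7.96 × 10⁻²) ÷ 0.97239 = 494.435360298…
Multiplication/division keeps the fewest significant figures: 6.04 × 10³ → 3 s.f., 7.96 × 10⁻² → 3 s.f., 0.97239 → 5 s.f.; limit is 3.
Rounded to 3 significant figures: 494.

494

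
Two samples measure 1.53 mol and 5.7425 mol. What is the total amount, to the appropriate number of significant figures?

7.27 mol

1.53 mol + 5.7425 mol = 7.2725 mol.
Addition/subtraction keeps the fewest decimal places: 1.53 → 2 decimal places, 5.7425 → 4 decimal places; limit is 2.
Rounded to 2 decimal places: 7.27 mol.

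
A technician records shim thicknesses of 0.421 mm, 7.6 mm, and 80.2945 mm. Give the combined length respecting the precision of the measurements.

88.3 mm

0.421 mm + 7.6 mm + 80.2945 mm = 88.3155 mm.
Addition/subtraction keeps the fewest decimal places: 0.421 → 3 decimal places, 7.6 → 1 decimal place, 80.2945 → 4 decimal places; limit is 1.
Rounded to 1 decimal place: 88.3 mm.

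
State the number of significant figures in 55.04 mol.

4

55.04: zeros between nonzero digits are significant.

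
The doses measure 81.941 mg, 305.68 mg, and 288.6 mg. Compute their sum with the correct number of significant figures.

81.941 mg + 305.68 mg + 288.6 mg = 676.221 mg.
Addition/subtraction keeps the fewest decimal places: 81.941 → 3 decimal places, 305.68 → 2 decimal places, 288.6 → 1 decimal place; limit is 1.
Rounded to 1 decimal place: 676.2 mg.

676.2 mg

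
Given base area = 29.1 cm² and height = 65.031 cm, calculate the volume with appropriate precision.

volume = 29.1 cm² × 65.031 cm = 1892.4021 cm³.
29.1 has 3 significant figures; 65.031 has 5.
Division/multiplication keeps the fewest: 3 significant figures.
Rounded: 1.89 × 10³ cm³.

1.89 × 10³ cm³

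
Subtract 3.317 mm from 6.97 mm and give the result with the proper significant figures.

6.97 mm − 3.317 mm = 3.653 mm.
Addition/subtraction keeps the fewest decimal places: 6.97 → 2 decimal places, 3.317 → 3 decimal places; limit is 2.
Rounded to 2 decimal places: 3.65 mm.

3.65 mm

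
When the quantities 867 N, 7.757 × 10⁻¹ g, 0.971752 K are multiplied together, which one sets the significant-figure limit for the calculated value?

867 N

867 N → 3 s.f.; 7.757 × 10⁻¹ g → 4 s.f.; 0.971752 K → 6 s.f.
The fewest is 3 significant figures, from 867 N.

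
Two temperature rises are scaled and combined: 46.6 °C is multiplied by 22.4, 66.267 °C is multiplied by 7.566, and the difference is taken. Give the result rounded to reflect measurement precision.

46.6 × 22.4 = 1043.84 → 1.04 × 10³ °C (3 s.f., last digit at the 10^1 place).
66.267 × 7.566 = 501.376122 → 501.4 °C (4 s.f., last digit at the 10^-1 place).
Difference: 542.463878 °C; keep the coarser place, 10^1.
Result: 5.4 × 10² °C.

5.4 × 10² °C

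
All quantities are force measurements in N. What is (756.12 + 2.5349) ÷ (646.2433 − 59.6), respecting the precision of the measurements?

756.12 + 2.5349 = 758.6549, limited to 2 d.p. → 5 s.f.; 646.2433 − 59.6 = 586.6433, limited to 1 d.p. → 4 s.f.
Carrying full precision, 758.6549 ÷ 586.6433 = 1.29321326946…; keep min(5, 4) = 4 s.f.
Rounded to 4 significant figures: 1.293.

1.293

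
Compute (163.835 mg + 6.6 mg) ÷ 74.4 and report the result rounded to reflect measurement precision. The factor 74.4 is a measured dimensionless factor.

2.29 mg

163.835 mg + 6.6 mg = 170.435 mg; the sum is limited to 1 decimal place (4 s.f.).
Carrying full precision, 170.435 ÷ 74.4 = 2.29079301075… mg; 74.4 has 3 s.f., so the result keeps min(4, 3) = 3 s.f.
Rounded to 3 significant figures: 2.29 mg.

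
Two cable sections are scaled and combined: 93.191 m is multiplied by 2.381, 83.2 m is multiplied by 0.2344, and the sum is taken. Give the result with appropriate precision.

241.4 m

93.191 × 2.381 = 221.887771 → 221.9 m (4 s.f., last digit at the 10^-1 place).
83.2 × 0.2344 = 19.50208 → 19.5 m (3 s.f., last digit at the 10^-1 place).
Sum: 241.389851 m; keep the coarser place, 10^-1.
Result: 241.4 m.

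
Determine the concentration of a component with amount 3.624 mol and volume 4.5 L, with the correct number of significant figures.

0.81 mol/L

concentration = 3.624 mol ÷ 4.5 L = 0.805333333333… mol/L.
3.624 has 4 significant figures; 4.5 has 2.
Division/multiplication keeps the fewest: 2 significant figures.
Rounded: 0.81 mol/L.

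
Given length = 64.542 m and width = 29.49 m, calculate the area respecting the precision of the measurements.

1903 m²

area = 64.542 m × 29.49 m = 1903.34358 m².
64.542 has 5 significant figures; 29.49 has 4.
Division/multiplication keeps the fewest: 4 significant figures.
Rounded: 1903 m².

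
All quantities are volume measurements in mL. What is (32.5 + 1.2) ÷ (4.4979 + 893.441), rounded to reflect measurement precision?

32.5 + 1.2 = 33.7, limited to 1 d.p. → 3 s.f.; 4.4979 + 893.441 = 897.9389, limited to 3 d.p. → 6 s.f.
Carrying full precision, 33.7 ÷ 897.9389 = 0.037530393215…; keep min(3, 6) = 3 s.f.
Rounded to 3 significant figures: 0.0375.

0.0375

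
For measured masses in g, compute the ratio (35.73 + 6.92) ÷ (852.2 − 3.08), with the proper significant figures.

35.73 + 6.92 = 42.65, limited to 2 d.p. → 4 s.f.; 852.2 − 3.08 = 849.12, limited to 1 d.p. → 4 s.f.
Carrying full precision, 42.65 ÷ 849.12 = 0.0502284718297…; keep min(4, 4) = 4 s.f.
Rounded to 4 significant figures: 0.05023.

0.05023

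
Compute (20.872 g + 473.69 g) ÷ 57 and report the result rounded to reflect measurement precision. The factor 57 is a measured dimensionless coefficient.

20.872 g + 473.69 g = 494.562 g; the sum is limited to 2 decimal places (5 s.f.).
Carrying full precision, 494.562 ÷ 57 = 8.67652631579… g; 57 has 2 s.f., so the result keeps min(5, 2) = 2 s.f.
Rounded to 2 significant figures: 8.7 g.

8.7 g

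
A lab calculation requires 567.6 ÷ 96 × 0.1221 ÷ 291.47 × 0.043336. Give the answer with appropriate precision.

567.6 ÷ 96 × 0.1221 ÷ 291.47 × 0.043336 = 0.000107335103475…
Multiplication/division keeps the fewest significant figures: 567.6 → 4 s.f., 96 → 2 s.f., 0.1221 → 4 s.f., 291.47 → 5 s.f., 0.043336 → 5 s.f.; limit is 2.
Rounded to 2 significant figures: 1.1 × 10^-4.

1.1 × 10^-4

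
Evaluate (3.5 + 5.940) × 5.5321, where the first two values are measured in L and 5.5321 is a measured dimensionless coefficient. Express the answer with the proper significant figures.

52 L

3.5 L + 5.940 L = 9.440 L; the sum is limited to 1 decimal place (2 s.f.).
Carrying full precision, 9.440 × 5.5321 = 52.223024 L; 5.5321 has 5 s.f., so the result keeps min(2, 5) = 2 s.f.
Rounded to 2 significant figures: 52 L.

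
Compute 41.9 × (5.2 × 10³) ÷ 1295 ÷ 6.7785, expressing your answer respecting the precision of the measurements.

25

41.9 × (5.2 × 10³) ÷ 1295 ÷ 6.7785 = 24.8206984211…
Multiplication/division keeps the fewest significant figures: 41.9 → 3 s.f., 5.2 × 10³ → 2 s.f., 1295 → 4 s.f., 6.7785 → 5 s.f.; limit is 2.
Rounded to 2 significant figures: 25.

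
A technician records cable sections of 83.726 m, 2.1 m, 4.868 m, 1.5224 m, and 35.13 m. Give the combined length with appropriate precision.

127.3 m

83.726 m + 2.1 m + 4.868 m + 1.5224 m + 35.13 m = 127.3464 m.
Addition/subtraction keeps the fewest decimal places: 83.726 → 3 decimal places, 2.1 → 1 decimal place, 4.868 → 3 decimal places, 1.5224 → 4 decimal places, 35.13 → 2 decimal places; limit is 1.
Rounded to 1 decimal place: 127.3 m.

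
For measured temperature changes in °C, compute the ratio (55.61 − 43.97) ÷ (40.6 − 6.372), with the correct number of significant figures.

55.61 − 43.97 = 11.64, limited to 2 d.p. → 4 s.f.; 40.6 − 6.372 = 34.228, limited to 1 d.p. → 3 s.f.
Carrying full precision, 11.64 ÷ 34.228 = 0.3400724553…; keep min(4, 3) = 3 s.f.
Rounded to 3 significant figures: 0.340.

0.340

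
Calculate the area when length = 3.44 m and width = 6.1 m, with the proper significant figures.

21 m²

area = 3.44 m × 6.1 m = 20.984 m².
3.44 has 3 significant figures; 6.1 has 2.
Division/multiplication keeps the fewest: 2 significant figures.
Rounded: 21 m².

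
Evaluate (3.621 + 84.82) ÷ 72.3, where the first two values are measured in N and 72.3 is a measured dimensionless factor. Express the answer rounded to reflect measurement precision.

1.22 N

3.621 N + 84.82 N = 88.441 N; the sum is limited to 2 decimal places (4 s.f.).
Carrying full precision, 88.441 ÷ 72.3 = 1.22325034578… N; 72.3 has 3 s.f., so the result keeps min(4, 3) = 3 s.f.
Rounded to 3 significant figures: 1.22 N.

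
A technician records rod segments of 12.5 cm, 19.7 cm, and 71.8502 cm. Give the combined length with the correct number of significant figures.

12.5 cm + 19.7 cm + 71.8502 cm = 104.0502 cm.
Addition/subtraction keeps the fewest decimal places: 12.5 → 1 decimal place, 19.7 → 1 decimal place, 71.8502 → 4 decimal places; limit is 1.
Rounded to 1 decimal place: 104.1 cm.

104.1 cm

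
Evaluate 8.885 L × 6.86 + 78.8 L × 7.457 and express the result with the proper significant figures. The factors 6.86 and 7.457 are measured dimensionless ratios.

8.885 × 6.86 = 60.9511 → 61.0 L (3 s.f., last digit at the 10^-1 place).
78.8 × 7.457 = 587.6116 → 588 L (3 s.f., last digit at the 10^0 place).
Sum: 648.5627 L; keep the coarser place, 10^0.
Result: 6.49 × 10² L.

6.49 × 10² L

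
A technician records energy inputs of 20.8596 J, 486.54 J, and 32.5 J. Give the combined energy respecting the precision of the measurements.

539.9 J

20.8596 J + 486.54 J + 32.5 J = 539.8996 J.
Addition/subtraction keeps the fewest decimal places: 20.8596 → 4 decimal places, 486.54 → 2 decimal places, 32.5 → 1 decimal place; limit is 1.
Rounded to 1 decimal place: 539.9 J.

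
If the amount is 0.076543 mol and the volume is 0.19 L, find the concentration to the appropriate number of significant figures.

0.40 mol/L

concentration = 0.076543 mol ÷ 0.19 L = 0.402857894737… mol/L.
0.076543 has 5 significant figures; 0.19 has 2.
Division/multiplication keeps the fewest: 2 significant figures.
Rounded: 0.40 mol/L.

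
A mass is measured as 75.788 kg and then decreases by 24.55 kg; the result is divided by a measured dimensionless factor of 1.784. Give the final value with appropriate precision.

75.788 kg − 24.55 kg = 51.238 kg; the difference is limited to 2 decimal places (4 s.f.).
Carrying full precision, 51.238 ÷ 1.784 = 28.7208520179… kg; 1.784 has 4 s.f., so the result keeps min(4, 4) = 4 s.f.
Rounded to 4 significant figures: 28.72 kg.

28.72 kg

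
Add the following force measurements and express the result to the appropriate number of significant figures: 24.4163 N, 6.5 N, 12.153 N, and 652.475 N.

24.4163 N + 6.5 N + 12.153 N + 652.475 N = 695.5443 N.
Addition/subtraction keeps the fewest decimal places: 24.4163 → 4 decimal places, 6.5 → 1 decimal place, 12.153 → 3 decimal places, 652.475 → 3 decimal places; limit is 1.
Rounded to 1 decimal place: 695.5 N.

695.5 N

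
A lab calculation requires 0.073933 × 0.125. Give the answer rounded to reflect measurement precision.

0.073933 × 0.125 = 0.009241625
Multiplication/division keeps the fewest significant figures: 0.073933 → 5 s.f., 0.125 → 3 s.f.; limit is 3.
Rounded to 3 significant figures: 0.00924.

0.00924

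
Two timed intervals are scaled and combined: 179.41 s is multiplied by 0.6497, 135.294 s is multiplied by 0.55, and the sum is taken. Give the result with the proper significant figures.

179.41 × 0.6497 = 116.562677 → 116.6 s (4 s.f., last digit at the 10^-1 place).
135.294 × 0.55 = 74.4117 → 74 s (2 s.f., last digit at the 10^0 place).
Sum: 190.974377 s; keep the coarser place, 10^0.
Result: 1.91 × 10² s.

1.91 × 10² s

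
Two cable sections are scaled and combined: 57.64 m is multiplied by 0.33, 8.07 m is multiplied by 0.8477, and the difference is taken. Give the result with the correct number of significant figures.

57.64 × 0.33 = 19.0212 → 19 m (2 s.f., last digit at the 10^0 place).
8.07 × 0.8477 = 6.840939 → 6.84 m (3 s.f., last digit at the 10^-2 place).
Difference: 12.180261 m; keep the coarser place, 10^0.
Result: 12 m.

12 m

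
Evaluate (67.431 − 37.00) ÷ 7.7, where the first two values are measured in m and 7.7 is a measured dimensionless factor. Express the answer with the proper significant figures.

67.431 m − 37.00 m = 30.431 m; the difference is limited to 2 decimal places (4 s.f.).
Carrying full precision, 30.431 ÷ 7.7 = 3.95207792208… m; 7.7 has 2 s.f., so the result keeps min(4, 2) = 2 s.f.
Rounded to 2 significant figures: 4.0 m.

4.0 m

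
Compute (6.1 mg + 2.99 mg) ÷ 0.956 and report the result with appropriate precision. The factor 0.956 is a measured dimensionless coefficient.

9.5 mg

6.1 mg + 2.99 mg = 9.09 mg; the sum is limited to 1 decimal place (2 s.f.).
Carrying full precision, 9.09 ÷ 0.956 = 9.50836820084… mg; 0.956 has 3 s.f., so the result keeps min(2, 3) = 2 s.f.
Rounded to 2 significant figures: 9.5 mg.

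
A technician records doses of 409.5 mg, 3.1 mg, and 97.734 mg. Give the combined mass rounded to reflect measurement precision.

409.5 mg + 3.1 mg + 97.734 mg = 510.334 mg.
Addition/subtraction keeps the fewest decimal places: 409.5 → 1 decimal place, 3.1 → 1 decimal place, 97.734 → 3 decimal places; limit is 1.
Rounded to 1 decimal place: 510.3 mg.

510.3 mg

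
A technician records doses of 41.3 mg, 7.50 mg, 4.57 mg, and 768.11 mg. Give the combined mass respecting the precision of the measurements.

821.5 mg

41.3 mg + 7.50 mg + 4.57 mg + 768.11 mg = 821.48 mg.
Addition/subtraction keeps the fewest decimal places: 41.3 → 1 decimal place, 7.50 → 2 decimal places, 4.57 → 2 decimal places, 768.11 → 2 decimal places; limit is 1.
Rounded to 1 decimal place: 821.5 mg.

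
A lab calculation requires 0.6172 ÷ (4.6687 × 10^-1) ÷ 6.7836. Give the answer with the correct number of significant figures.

0.6172 ÷ (4.6687 × 10^-1) ÷ 6.7836 = 0.194881097984…
Multiplication/division keeps the fewest significant figures: 0.6172 → 4 s.f., 4.6687 × 10^-1 → 5 s.f., 6.7836 → 5 s.f.; limit is 4.
Rounded to 4 significant figures: 0.1949.

0.1949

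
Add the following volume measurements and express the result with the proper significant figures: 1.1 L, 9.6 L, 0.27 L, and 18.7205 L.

29.7 L

1.1 L + 9.6 L + 0.27 L + 18.7205 L = 29.6905 L.
Addition/subtraction keeps the fewest decimal places: 1.1 → 1 decimal place, 9.6 → 1 decimal place, 0.27 → 2 decimal places, 18.7205 → 4 decimal places; limit is 1.
Rounded to 1 decimal place: 29.7 L.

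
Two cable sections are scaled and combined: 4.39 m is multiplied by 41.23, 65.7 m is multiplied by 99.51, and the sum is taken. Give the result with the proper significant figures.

6.72 × 10^3 m

4.39 × 41.23 = 180.9997 → 1.81 × 10^2 m (3 s.f., last digit at the 10^0 place).
65.7 × 99.51 = 6537.807 → 6.54 × 10^3 m (3 s.f., last digit at the 10^1 place).
Sum: 6718.8067 m; keep the coarser place, 10^1.
Result: 6.72 × 10^3 m.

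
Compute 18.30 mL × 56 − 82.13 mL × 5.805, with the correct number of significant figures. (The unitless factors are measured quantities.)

5 × 10² mL

18.30 × 56 = 1024.8 → 1.0 × 10³ mL (2 s.f., last digit at the 10^2 place).
82.13 × 5.805 = 476.76465 → 476.8 mL (4 s.f., last digit at the 10^-1 place).
Difference: 548.03535 mL; keep the coarser place, 10^2.
Result: 5 × 10² mL.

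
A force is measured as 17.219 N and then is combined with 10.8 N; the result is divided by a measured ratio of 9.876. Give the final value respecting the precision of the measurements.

2.84 N

17.219 N + 10.8 N = 28.019 N; the sum is limited to 1 decimal place (3 s.f.).
Carrying full precision, 28.019 ÷ 9.876 = 2.83707978939… N; 9.876 has 4 s.f., so the result keeps min(3, 4) = 3 s.f.
Rounded to 3 significant figures: 2.84 N.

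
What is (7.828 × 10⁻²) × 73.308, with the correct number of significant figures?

(7.828 × 10⁻²) × 73.308 = 5.73855024
Multiplication/division keeps the fewest significant figures: 7.828 × 10⁻² → 4 s.f., 73.308 → 5 s.f.; limit is 4.
Rounded to 4 significant figures: 5.739.

5.739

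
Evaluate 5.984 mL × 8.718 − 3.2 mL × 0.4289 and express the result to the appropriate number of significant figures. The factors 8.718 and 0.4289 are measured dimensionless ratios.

50.8 mL

5.984 × 8.718 = 52.168512 → 52.17 mL (4 s.f., last digit at the 10^-2 place).
3.2 × 0.4289 = 1.37248 → 1.4 mL (2 s.f., last digit at the 10^-1 place).
Difference: 50.796032 mL; keep the coarser place, 10^-1.
Result: 50.8 mL.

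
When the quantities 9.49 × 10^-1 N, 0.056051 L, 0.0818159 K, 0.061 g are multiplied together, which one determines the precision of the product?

9.49 × 10^-1 N → 3 s.f.; 0.056051 L → 5 s.f.; 0.0818159 K → 6 s.f.; 0.061 g → 2 s.f.
The fewest is 2 significant figures, from 0.061 g.

0.061 g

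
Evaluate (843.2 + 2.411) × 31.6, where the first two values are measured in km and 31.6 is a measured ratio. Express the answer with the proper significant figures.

843.2 km + 2.411 km = 845.611 km; the sum is limited to 1 decimal place (4 s.f.).
Carrying full precision, 845.611 × 31.6 = 26721.3076 km; 31.6 has 3 s.f., so the result keeps min(4, 3) = 3 s.f.
Rounded to 3 significant figures: 2.67 × 10^4 km.

2.67 × 10^4 km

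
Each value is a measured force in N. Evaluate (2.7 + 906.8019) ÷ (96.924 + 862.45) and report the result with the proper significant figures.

2.7 + 906.8019 = 909.5019, limited to 1 d.p. → 4 s.f.; 96.924 + 862.45 = 959.374, limited to 2 d.p. → 5 s.f.
Carrying full precision, 909.5019 ÷ 959.374 = 0.948015997932…; keep min(4, 5) = 4 s.f.
Rounded to 4 significant figures: 0.9480.

0.9480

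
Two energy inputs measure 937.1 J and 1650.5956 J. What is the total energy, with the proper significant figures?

937.1 J + 1650.5956 J = 2587.6956 J.
Addition/subtraction keeps the fewest decimal places: 937.1 → 1 decimal place, 1650.5956 → 4 decimal places; limit is 1.
Rounded to 1 decimal place: 2587.7 J.

2587.7 J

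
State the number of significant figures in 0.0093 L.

2

0.0093: leading zeros are not significant.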